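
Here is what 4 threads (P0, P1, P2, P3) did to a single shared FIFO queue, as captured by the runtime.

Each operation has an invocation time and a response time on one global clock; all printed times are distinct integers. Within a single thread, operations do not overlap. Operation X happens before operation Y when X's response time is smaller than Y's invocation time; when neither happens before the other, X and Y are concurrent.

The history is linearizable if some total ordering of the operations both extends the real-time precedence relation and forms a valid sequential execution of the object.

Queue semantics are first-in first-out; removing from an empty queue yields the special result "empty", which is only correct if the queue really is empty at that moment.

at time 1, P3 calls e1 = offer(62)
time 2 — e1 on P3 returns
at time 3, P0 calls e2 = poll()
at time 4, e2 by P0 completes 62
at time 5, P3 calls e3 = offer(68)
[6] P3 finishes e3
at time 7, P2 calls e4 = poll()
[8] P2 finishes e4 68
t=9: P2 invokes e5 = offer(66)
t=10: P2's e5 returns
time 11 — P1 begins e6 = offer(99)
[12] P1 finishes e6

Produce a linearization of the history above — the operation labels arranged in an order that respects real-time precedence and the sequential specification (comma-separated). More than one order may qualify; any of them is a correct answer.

step 1: e1 offer(62) — queue <62>
step 2: e2 poll() → 62 — queue <>
step 3: e3 offer(68) — queue <68>
step 4: e4 poll() → 68 — queue <>
step 5: e5 offer(66) — queue <66>
step 6: e6 offer(99) — queue <66,99>

e1, e2, e3, e4, e5, e6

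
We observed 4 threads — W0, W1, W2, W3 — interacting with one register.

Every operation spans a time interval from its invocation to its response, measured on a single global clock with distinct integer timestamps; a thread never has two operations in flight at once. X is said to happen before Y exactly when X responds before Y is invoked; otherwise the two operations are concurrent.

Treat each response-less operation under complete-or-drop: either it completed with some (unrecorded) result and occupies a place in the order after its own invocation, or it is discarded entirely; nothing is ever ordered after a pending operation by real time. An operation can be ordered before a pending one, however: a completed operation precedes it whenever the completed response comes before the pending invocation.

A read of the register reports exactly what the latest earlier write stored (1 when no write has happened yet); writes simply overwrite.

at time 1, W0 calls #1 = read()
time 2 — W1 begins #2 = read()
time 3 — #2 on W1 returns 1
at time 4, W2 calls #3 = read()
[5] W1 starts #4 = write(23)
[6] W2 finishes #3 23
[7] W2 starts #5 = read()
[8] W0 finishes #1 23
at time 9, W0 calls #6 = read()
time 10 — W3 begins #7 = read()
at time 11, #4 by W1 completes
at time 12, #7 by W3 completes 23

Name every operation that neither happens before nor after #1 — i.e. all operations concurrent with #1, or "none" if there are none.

overlap test against #1 [1,8]: concurrent iff the interval meets 1..8
#2 [2,3]: concurrent
#3 [4,6]: concurrent
#4 [5,11]: concurrent
#5 [7,…): concurrent
#6 [9,…): after
#7 [10,12]: after

#2, #3, #4, #5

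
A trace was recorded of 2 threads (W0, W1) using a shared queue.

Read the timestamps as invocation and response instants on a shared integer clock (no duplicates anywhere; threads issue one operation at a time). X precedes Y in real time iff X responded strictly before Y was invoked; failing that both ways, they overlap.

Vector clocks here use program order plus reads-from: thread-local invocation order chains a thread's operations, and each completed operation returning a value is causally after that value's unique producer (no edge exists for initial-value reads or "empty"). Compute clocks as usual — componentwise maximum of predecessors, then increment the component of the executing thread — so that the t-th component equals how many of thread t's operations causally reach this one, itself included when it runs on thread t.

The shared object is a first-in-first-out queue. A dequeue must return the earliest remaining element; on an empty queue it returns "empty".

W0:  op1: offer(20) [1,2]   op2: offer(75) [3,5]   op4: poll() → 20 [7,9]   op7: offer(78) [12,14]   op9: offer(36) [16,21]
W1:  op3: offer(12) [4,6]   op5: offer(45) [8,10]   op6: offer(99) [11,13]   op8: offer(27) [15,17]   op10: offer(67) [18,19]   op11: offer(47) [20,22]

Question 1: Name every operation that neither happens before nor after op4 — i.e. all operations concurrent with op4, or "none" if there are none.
op4 spans [7,9]; an op avoiding the whole window 7..9 is ordered, any other is concurrent
op1 [1,2]: before
op2 [3,5]: before
op3 [4,6]: before
op5 [8,10]: concurrent
op6 [11,13]: after
op7 [12,14]: after
op8 [15,17]: after
op9 [16,21]: after
op10 [18,19]: after
op11 [20,22]: after

op5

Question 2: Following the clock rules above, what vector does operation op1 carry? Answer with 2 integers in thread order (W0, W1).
op3 (invocation 4): nothing precedes it; W1's component alone gives (0, 1)
op1 (invocation 1): nothing precedes it; W0's component alone gives (1, 0)
VC(op5, invoked at 8): max of VC(op3)=(0, 1), then +1 on thread W1 → (0, 2)
VC(op2, invoked at 3): max of VC(op1)=(1, 0), then +1 on thread W0 → (2, 0)
VC(op6, invoked at 11): max of VC(op5)=(0, 2), then +1 on thread W1 → (0, 3)
VC(op4, invoked at 7): max of VC(op1)=(1, 0), VC(op2)=(2, 0), then +1 on thread W0 → (3, 0)
VC(op8, invoked at 15): max of VC(op6)=(0, 3), then +1 on thread W1 → (0, 4)
VC(op7, invoked at 12): max of VC(op4)=(3, 0), then +1 on thread W0 → (4, 0)
VC(op10, invoked at 18): max of VC(op8)=(0, 4), then +1 on thread W1 → (0, 5)
VC(op9, invoked at 16): max of VC(op7)=(4, 0), then +1 on thread W0 → (5, 0)
VC(op11, invoked at 20): max of VC(op10)=(0, 5), then +1 on thread W1 → (0, 6)
target: VC(op1) = (1, 0)

(1, 0)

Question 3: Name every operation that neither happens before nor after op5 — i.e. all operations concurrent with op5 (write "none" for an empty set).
concurrent with op5 ([8,10]): every op whose interval crosses 8..10
op1 [1,2]: before
op2 [3,5]: before
op3 [4,6]: before
op4 [7,9]: concurrent
op6 [11,13]: after
op7 [12,14]: after
op8 [15,17]: after
op9 [16,21]: after
op10 [18,19]: after
op11 [20,22]: after

op4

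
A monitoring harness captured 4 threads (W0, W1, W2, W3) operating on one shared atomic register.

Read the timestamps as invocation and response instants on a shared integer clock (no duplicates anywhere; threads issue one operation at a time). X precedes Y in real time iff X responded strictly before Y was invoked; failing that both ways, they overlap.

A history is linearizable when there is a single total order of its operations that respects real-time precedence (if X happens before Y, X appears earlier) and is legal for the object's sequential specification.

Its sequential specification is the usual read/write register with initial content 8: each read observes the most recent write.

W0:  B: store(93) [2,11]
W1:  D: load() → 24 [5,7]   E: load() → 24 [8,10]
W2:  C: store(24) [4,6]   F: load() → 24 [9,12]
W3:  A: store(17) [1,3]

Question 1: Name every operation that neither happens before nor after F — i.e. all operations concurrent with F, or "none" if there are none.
Answer: B, E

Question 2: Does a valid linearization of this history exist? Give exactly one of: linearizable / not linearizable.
linearizable

a witness: A, B, C, D, E, F
1. A store(17), leaving value 17
2. B store(93), leaving value 93
3. C store(24), leaving value 24
4. D load() → 24, leaving value 24
5. E load() → 24, leaving value 24
6. F load() → 24, leaving value 24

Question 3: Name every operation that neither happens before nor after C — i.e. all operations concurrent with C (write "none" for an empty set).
Answer: B, D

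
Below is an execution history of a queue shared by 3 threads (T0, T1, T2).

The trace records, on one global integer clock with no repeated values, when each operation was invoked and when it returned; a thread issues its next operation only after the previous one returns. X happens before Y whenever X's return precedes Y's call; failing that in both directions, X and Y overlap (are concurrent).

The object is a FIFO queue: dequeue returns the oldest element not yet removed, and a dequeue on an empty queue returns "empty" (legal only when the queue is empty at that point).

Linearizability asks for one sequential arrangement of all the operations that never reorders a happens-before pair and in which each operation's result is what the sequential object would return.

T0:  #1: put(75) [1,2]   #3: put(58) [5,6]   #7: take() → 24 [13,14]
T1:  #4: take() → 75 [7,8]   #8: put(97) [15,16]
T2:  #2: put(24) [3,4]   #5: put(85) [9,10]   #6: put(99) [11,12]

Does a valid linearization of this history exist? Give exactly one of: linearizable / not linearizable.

a witness: #1, #2, #3, #4, #5, #6, #7, #8
after step 1 (#1 put(75)): queue <75>
after step 2 (#2 put(24)): queue <75,24>
after step 3 (#3 put(58)): queue <75,24,58>
after step 4 (#4 take() → 75): queue <24,58>
after step 5 (#5 put(85)): queue <24,58,85>
after step 6 (#6 put(99)): queue <24,58,85,99>
after step 7 (#7 take() → 24): queue <58,85,99>
after step 8 (#8 put(97)): queue <58,85,99,97>

linearizable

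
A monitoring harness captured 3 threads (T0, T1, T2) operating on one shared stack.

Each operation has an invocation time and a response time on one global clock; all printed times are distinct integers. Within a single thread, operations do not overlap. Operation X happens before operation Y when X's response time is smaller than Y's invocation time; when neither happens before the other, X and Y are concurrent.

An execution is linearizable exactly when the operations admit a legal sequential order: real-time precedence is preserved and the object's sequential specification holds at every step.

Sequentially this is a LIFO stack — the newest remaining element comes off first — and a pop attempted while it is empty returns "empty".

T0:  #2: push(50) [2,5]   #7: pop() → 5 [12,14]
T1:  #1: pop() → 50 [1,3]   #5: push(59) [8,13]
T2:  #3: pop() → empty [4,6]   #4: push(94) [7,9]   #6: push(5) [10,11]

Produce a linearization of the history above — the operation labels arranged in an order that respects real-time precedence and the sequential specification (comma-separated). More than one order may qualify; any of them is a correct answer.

step 1: #2 push(50) — stack <50>
step 2: #1 pop() → 50 — stack <>
step 3: #3 pop() → empty — stack <>
step 4: #4 push(94) — stack <94>
step 5: #5 push(59) — stack <94,59>
step 6: #6 push(5) — stack <94,59,5>
step 7: #7 pop() → 5 — stack <94,59>

#2, #1, #3, #4, #5, #6, #7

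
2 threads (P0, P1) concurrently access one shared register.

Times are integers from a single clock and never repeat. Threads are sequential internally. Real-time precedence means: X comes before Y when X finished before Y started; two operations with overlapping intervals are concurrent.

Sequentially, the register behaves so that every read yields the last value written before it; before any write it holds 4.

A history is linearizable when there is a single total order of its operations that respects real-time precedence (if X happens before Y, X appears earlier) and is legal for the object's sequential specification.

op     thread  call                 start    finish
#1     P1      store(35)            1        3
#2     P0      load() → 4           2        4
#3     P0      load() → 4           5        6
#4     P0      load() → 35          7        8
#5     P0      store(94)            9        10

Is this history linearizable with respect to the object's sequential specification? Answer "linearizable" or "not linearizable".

prefix check: 1..5 passes, 1..6 fails once #3's time-6 response joins
the 3 completed operations admit 2 real-time orders; each fails the register replay
take #1, #2, #3: step 2 already fails, because #2 load() → 4 cannot occur there
take #2, #1, #3: step 3 already fails, because #3 load() → 4 cannot occur there

not linearizable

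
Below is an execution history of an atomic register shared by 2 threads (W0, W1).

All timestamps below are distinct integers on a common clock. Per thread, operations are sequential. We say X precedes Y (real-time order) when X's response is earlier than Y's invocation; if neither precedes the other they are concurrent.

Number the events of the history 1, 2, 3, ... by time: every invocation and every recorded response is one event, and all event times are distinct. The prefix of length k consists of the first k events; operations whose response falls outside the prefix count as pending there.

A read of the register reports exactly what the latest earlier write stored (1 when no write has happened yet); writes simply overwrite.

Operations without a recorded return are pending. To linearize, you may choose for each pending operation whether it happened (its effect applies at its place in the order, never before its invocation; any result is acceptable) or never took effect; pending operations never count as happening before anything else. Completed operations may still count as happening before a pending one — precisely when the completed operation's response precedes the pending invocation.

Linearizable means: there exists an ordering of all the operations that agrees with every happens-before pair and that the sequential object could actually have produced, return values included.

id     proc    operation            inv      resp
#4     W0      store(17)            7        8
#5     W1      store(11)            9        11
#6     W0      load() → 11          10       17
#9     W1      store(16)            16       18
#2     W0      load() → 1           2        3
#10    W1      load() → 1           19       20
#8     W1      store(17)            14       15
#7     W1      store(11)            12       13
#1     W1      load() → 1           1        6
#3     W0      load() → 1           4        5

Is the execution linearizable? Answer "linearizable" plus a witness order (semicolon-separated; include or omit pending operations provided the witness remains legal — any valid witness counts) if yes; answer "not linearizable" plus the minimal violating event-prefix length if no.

already the first 20 events (up to #10's response at time 20) admit no linearization; the first 19 still do
no legal order exists: 15 real-time-consistent candidates over 10 completed atomic register operations, all rejected
e.g. #1, #2, #3, #4, #5, #6, #7, #8, #9, #10: illegal at step 10, since #10 load() → 1 cannot apply there
e.g. #1, #2, #3, #4, #5, #7, #6, #8, #9, #10: illegal at step 10, since #10 load() → 1 cannot apply there

not linearizable — minimal violating prefix: 20 events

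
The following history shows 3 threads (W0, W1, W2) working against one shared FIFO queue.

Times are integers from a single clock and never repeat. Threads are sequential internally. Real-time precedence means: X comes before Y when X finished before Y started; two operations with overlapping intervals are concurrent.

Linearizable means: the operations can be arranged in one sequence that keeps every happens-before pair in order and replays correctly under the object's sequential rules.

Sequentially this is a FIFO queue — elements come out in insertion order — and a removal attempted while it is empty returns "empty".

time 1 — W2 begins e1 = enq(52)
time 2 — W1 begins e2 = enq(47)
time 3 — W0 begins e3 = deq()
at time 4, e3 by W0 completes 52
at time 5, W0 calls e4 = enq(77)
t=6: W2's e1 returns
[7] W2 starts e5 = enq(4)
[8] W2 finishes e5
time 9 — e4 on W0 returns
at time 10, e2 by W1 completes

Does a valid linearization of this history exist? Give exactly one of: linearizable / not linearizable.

a witness: e1, e2, e3, e4, e5
step 1: e1 enq(52) — queue <52>
step 2: e2 enq(47) — queue <52,47>
step 3: e3 deq() → 52 — queue <47>
step 4: e4 enq(77) — queue <47,77>
step 5: e5 enq(4) — queue <47,77,4>

linearizable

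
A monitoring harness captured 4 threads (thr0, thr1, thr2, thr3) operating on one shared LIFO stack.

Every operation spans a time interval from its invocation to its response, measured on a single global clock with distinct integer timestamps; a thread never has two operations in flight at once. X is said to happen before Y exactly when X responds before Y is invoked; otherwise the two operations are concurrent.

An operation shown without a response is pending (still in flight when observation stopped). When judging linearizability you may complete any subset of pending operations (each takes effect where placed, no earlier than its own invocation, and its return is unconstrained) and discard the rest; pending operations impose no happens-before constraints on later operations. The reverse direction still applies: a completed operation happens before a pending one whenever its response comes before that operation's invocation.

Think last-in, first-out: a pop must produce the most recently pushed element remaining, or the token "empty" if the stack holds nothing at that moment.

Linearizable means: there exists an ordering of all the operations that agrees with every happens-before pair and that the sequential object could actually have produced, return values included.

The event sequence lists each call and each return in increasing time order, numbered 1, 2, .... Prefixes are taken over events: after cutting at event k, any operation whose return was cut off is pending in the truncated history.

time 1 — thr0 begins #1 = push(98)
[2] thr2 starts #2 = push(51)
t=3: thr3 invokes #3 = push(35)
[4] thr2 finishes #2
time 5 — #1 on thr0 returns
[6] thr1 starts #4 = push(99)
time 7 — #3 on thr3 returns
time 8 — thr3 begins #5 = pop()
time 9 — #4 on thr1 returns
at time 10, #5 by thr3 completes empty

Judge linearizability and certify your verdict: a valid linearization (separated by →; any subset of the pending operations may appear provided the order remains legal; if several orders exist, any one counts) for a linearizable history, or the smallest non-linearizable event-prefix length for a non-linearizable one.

not linearizable — minimal violating prefix: 10 events

events 1..9 are fine; event 10 — the response of #5 at time 10 — makes the prefix non-linearizable
the 5 completed operations admit 14 real-time orders; each fails the LIFO stack replay
take #1, #2, #3, #4, #5: step 5 already fails, because #5 pop() → empty cannot occur there
take #1, #2, #3, #5, #4: step 4 already fails, because #5 pop() → empty cannot occur there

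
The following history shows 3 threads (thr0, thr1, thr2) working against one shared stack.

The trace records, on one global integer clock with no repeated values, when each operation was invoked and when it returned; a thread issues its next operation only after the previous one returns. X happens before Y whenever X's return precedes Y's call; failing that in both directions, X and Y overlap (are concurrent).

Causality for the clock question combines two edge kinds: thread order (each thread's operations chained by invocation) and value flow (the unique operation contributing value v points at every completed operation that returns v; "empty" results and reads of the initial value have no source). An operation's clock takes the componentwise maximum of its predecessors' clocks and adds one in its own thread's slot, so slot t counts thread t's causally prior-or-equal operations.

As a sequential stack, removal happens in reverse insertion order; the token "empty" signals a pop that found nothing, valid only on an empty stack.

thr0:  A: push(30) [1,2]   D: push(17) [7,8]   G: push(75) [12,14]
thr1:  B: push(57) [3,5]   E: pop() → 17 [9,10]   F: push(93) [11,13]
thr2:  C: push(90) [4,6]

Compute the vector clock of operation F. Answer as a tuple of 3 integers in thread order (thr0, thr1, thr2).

root op C, invoked 4: fresh clock plus thr2's own tick → (0, 0, 1)
root op B, invoked 3: fresh clock plus thr1's own tick → (0, 1, 0)
root op A, invoked 1: fresh clock plus thr0's own tick → (1, 0, 0)
VC(D, invoked at 7): max of VC(A)=(1, 0, 0), then +1 on thread thr0 → (2, 0, 0)
VC(G, invoked at 12): max of VC(D)=(2, 0, 0), then +1 on thread thr0 → (3, 0, 0)
VC(E, invoked at 9): max of VC(B)=(0, 1, 0), VC(D)=(2, 0, 0), then +1 on thread thr1 → (2, 2, 0)
VC(F, invoked at 11): max of VC(E)=(2, 2, 0), then +1 on thread thr1 → (2, 3, 0)
target: VC(F) = (2, 3, 0)

(2, 3, 0)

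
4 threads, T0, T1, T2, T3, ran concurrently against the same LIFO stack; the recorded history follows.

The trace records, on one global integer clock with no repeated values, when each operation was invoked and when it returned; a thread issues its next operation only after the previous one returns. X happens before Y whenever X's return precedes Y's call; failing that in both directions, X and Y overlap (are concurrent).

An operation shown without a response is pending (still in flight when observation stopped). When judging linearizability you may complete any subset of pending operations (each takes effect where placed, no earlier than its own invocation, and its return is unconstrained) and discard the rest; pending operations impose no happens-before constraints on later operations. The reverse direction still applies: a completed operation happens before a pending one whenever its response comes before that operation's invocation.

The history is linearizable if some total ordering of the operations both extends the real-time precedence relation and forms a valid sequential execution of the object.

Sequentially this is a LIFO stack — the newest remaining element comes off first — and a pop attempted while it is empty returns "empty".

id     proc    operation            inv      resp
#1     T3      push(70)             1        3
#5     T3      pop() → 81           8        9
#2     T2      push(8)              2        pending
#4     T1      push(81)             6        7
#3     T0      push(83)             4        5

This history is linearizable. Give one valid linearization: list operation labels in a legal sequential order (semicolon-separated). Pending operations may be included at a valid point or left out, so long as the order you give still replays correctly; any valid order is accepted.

#1; #2; #3; #4; #5

1. #1 push(70), leaving stack <70>
2. #2 push(8) (pending, included), leaving stack <70,8>
3. #3 push(83), leaving stack <70,8,83>
4. #4 push(81), leaving stack <70,8,83,81>
5. #5 pop() → 81, leaving stack <70,8,83>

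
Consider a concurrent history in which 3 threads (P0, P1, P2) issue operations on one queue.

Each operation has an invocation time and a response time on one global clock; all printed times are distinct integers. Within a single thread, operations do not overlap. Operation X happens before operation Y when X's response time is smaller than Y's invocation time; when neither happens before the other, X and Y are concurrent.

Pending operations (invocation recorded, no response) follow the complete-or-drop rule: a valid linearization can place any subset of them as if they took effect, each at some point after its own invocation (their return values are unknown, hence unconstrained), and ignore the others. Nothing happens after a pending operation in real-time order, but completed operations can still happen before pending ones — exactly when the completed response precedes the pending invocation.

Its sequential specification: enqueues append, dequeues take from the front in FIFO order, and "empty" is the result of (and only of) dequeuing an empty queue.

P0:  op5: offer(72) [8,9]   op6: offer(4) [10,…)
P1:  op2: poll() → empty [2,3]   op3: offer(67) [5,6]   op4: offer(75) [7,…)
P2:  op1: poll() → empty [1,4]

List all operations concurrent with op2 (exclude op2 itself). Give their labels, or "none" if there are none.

op2 spans [2,3]; an op avoiding the whole window 2..3 is ordered, any other is concurrent
op1 [1,4]: concurrent
op3 [5,6]: after
op4 [7,…): after
op5 [8,9]: after
op6 [10,…): after

op1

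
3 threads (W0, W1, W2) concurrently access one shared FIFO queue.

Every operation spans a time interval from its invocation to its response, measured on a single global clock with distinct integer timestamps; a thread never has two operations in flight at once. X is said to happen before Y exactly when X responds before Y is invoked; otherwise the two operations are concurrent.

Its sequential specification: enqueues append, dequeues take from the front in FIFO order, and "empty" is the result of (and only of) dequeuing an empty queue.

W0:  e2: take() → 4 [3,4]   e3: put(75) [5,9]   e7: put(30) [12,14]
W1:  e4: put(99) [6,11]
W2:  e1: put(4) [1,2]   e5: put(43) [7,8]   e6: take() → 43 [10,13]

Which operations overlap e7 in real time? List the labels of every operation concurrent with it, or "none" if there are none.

overlap test against e7 [12,14]: concurrent iff the interval meets 12..14
e1 [1,2]: before
e2 [3,4]: before
e3 [5,9]: before
e4 [6,11]: before
e5 [7,8]: before
e6 [10,13]: concurrent

e6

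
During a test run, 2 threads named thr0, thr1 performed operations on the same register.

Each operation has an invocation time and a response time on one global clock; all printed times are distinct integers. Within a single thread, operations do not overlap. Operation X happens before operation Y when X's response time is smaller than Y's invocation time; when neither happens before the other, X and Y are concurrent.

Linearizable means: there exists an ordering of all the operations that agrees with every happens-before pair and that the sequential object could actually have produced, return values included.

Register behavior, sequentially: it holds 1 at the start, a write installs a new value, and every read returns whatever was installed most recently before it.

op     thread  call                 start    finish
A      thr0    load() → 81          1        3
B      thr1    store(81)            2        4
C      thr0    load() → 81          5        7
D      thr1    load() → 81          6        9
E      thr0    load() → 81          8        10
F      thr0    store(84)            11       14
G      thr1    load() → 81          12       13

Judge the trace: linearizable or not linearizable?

one valid linearization: B, A, C, D, E, G, F
step 1: B store(81) — value 81
step 2: A load() → 81 — value 81
step 3: C load() → 81 — value 81
step 4: D load() → 81 — value 81
step 5: E load() → 81 — value 81
step 6: G load() → 81 — value 81
step 7: F store(84) — value 84

linearizable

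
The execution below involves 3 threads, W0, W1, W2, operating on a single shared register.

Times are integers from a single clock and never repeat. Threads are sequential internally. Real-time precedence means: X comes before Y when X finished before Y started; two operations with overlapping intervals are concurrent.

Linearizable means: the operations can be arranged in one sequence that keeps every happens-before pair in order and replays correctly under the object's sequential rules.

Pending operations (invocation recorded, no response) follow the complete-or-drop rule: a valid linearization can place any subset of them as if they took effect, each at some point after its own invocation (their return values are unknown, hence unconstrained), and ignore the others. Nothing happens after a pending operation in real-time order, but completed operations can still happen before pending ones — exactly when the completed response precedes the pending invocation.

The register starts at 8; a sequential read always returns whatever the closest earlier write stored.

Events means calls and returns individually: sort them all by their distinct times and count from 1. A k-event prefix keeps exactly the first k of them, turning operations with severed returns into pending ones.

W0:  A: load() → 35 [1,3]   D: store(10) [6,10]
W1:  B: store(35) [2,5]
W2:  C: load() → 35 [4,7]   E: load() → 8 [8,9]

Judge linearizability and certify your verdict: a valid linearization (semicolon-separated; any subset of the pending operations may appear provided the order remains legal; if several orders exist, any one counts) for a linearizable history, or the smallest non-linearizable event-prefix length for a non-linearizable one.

cut after 8 events: linearizable; cut after 9 events (E responds, time 9): not linearizable
the 4 completed operations admit 3 real-time orders; each fails the register replay
no escape via the 1 pending operation (D): every completion choice fails
one such order, A, B, C, E (pending dropped), breaks at step 1 where A load() → 35 is illegal
one such order, A, C, B, E (pending dropped), breaks at step 1 where A load() → 35 is illegal

not linearizable — minimal violating prefix: 9 events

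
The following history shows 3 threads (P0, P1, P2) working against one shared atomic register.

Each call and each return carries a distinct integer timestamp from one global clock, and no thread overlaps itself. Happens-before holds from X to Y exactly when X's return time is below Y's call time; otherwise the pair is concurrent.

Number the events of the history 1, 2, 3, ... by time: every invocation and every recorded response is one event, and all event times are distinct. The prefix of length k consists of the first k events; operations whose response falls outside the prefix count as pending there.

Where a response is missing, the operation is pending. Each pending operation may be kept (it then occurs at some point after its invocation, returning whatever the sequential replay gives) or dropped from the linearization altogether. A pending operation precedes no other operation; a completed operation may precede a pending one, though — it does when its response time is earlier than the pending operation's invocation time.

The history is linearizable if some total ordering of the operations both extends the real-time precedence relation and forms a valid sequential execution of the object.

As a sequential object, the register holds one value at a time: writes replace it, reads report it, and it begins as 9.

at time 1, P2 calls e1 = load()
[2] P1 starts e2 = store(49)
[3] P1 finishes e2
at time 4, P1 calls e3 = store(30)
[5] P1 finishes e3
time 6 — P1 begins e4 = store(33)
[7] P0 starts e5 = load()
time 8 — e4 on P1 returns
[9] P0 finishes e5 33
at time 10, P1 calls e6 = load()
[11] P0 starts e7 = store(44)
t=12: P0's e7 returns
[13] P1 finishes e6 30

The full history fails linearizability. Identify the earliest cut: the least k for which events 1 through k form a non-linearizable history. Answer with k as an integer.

one valid order for events 1..12 is e1, e2, e3, e4, e5, e6, e7:
after step 1 (e1 load() (pending, included)): value 9
after step 2 (e2 store(49)): value 49
after step 3 (e3 store(30)): value 30
after step 4 (e4 store(33)): value 33
after step 5 (e5 load() → 33): value 33
after step 6 (e6 load() (pending, included)): value 33
after step 7 (e7 store(44)): value 44
include event 13 — e6 responding at 13 — and every candidate order breaks
completion choices over the 1 pending operation (e1) were checked; none helps
e.g. e2, e3, e4, e5, e6, e7 (pending dropped): illegal at step 5, since e6 load() → 30 cannot apply there
e.g. e2, e3, e4, e5, e7, e6 (pending dropped): illegal at step 6, since e6 load() → 30 cannot apply there

13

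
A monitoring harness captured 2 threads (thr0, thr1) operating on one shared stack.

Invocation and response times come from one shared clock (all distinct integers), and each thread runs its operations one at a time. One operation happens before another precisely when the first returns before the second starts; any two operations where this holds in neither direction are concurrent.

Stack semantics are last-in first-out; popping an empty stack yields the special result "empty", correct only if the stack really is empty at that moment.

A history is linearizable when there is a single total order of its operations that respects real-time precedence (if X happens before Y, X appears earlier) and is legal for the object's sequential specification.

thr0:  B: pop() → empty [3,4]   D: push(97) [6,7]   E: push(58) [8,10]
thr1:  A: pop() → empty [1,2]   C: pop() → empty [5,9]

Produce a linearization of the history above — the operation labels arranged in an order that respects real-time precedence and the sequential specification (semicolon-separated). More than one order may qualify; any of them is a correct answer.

A; B; C; D; E

step 1: A pop() → empty — stack <>
step 2: B pop() → empty — stack <>
step 3: C pop() → empty — stack <>
step 4: D push(97) — stack <97>
step 5: E push(58) — stack <97,58>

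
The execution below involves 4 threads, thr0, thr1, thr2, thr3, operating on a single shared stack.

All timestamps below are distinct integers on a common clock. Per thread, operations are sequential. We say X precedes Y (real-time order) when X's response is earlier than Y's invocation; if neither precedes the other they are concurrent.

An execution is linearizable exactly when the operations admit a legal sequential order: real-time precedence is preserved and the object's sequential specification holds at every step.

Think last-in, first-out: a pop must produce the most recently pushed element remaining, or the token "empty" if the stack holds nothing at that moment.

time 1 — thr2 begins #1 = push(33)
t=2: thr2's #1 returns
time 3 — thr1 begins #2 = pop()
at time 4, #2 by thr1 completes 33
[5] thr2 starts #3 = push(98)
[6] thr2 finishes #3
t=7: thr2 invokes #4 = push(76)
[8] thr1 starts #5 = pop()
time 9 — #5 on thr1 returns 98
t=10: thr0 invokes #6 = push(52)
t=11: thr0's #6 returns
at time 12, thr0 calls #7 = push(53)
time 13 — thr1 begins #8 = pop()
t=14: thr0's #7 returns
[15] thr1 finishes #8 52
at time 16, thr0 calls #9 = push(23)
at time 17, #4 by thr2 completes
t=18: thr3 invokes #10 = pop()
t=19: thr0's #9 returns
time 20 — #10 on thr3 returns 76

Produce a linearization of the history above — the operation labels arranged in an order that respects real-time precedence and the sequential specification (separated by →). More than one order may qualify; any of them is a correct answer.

step 1: #1 push(33) — stack <33>
step 2: #2 pop() → 33 — stack <>
step 3: #3 push(98) — stack <98>
step 4: #5 pop() → 98 — stack <>
step 5: #6 push(52) — stack <52>
step 6: #8 pop() → 52 — stack <>
step 7: #7 push(53) — stack <53>
step 8: #4 push(76) — stack <53,76>
step 9: #10 pop() → 76 — stack <53>
step 10: #9 push(23) — stack <53,23>

#1 → #2 → #3 → #5 → #6 → #8 → #7 → #4 → #10 → #9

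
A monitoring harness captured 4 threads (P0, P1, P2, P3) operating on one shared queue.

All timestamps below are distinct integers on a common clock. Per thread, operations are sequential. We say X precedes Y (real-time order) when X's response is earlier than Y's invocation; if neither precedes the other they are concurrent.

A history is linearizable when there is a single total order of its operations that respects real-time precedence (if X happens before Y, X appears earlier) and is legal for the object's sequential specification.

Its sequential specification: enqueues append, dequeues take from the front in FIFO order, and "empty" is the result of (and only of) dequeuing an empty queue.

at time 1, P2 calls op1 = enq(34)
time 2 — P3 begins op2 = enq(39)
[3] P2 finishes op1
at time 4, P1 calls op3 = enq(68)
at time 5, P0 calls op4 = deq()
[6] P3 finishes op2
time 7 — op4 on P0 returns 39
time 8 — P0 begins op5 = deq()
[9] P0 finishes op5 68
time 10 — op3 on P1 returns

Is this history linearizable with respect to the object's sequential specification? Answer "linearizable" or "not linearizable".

already the first 9 events (up to op5's response at time 9) admit no linearization; the first 8 still do
every one of the 3 real-time-consistent orders over 4 completed queue ops fails the sequential spec
including or dropping the 1 pending operation (op3) in any combination fails
one such order, op1, op2, op4, op5 (pending dropped), breaks at step 3 where op4 deq() → 39 is illegal
one such order, op1, op4, op2, op5 (pending dropped), breaks at step 2 where op4 deq() → 39 is illegal

not linearizable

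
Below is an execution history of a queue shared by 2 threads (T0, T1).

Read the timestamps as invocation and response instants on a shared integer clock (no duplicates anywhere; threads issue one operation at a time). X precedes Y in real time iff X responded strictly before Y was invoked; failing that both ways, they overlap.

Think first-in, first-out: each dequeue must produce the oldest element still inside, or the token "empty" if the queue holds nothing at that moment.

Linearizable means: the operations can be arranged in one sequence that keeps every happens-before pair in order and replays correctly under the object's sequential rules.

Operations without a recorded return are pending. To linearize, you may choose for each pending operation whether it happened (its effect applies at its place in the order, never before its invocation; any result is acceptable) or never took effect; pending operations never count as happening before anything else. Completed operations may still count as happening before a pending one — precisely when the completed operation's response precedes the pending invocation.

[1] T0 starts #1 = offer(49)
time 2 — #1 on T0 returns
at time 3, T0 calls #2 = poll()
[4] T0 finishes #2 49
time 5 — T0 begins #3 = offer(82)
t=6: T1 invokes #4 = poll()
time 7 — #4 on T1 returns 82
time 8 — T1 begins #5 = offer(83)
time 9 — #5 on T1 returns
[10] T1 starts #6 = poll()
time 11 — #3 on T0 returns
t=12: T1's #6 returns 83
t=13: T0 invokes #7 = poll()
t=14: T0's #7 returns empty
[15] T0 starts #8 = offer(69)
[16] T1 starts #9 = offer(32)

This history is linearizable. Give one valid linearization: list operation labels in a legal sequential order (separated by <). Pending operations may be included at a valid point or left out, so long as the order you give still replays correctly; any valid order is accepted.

#1 < #2 < #3 < #4 < #5 < #6 < #7

after step 1 (#1 offer(49)): queue <49>
after step 2 (#2 poll() → 49): queue <>
after step 3 (#3 offer(82)): queue <82>
after step 4 (#4 poll() → 82): queue <>
after step 5 (#5 offer(83)): queue <83>
after step 6 (#6 poll() → 83): queue <>
after step 7 (#7 poll() → empty): queue <>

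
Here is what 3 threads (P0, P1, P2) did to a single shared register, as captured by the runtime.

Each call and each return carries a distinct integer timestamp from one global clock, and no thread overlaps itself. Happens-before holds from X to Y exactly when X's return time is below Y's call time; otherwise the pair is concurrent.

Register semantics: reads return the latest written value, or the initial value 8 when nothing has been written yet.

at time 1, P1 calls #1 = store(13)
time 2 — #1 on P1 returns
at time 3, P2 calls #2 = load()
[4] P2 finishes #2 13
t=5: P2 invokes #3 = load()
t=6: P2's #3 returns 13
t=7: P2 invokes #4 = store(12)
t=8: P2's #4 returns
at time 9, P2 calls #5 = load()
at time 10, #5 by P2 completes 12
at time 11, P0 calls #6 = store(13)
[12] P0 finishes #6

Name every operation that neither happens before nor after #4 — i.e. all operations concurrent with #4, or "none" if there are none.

none

#4 spans [7,8]; an op avoiding the whole window 7..8 is ordered, any other is concurrent
#1 [1,2]: before
#2 [3,4]: before
#3 [5,6]: before
#5 [9,10]: after
#6 [11,12]: after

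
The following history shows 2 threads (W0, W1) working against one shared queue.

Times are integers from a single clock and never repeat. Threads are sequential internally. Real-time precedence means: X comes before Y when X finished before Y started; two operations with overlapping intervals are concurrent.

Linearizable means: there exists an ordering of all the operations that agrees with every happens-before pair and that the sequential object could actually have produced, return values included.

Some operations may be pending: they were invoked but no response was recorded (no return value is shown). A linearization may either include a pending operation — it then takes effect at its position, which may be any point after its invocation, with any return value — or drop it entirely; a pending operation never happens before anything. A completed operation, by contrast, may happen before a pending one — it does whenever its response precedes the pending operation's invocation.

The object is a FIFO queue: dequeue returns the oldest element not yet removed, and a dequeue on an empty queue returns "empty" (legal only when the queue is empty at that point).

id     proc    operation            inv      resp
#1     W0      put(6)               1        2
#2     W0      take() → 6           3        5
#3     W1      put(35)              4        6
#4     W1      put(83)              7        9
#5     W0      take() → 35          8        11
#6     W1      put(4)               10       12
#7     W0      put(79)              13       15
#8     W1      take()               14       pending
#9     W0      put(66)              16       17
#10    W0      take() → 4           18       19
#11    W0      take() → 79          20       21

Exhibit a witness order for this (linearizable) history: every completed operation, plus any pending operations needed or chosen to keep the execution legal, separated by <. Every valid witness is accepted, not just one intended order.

#1 < #2 < #3 < #4 < #5 < #6 < #7 < #8 < #9 < #10 < #11

1. #1 put(6), leaving queue <6>
2. #2 take() → 6, leaving queue <>
3. #3 put(35), leaving queue <35>
4. #4 put(83), leaving queue <35,83>
5. #5 take() → 35, leaving queue <83>
6. #6 put(4), leaving queue <83,4>
7. #7 put(79), leaving queue <83,4,79>
8. #8 take() (pending, included), leaving queue <4,79>
9. #9 put(66), leaving queue <4,79,66>
10. #10 take() → 4, leaving queue <79,66>
11. #11 take() → 79, leaving queue <66>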